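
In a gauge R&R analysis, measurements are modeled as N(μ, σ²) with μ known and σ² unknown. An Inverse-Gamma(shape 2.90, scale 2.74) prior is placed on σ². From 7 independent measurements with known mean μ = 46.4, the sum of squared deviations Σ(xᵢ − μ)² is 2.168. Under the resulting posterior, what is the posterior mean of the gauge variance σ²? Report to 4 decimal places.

0.7081

With known mean μ and an Inverse-Gamma(α, β) prior on σ², the Normal likelihood is conjugate: posterior is Inv-Gamma(α + n/2, β + Σ(xᵢ−μ)²/2).
Posterior: Inv-Gamma(2.90 + 7/2, 2.74 + 2.168/2) = Inv-Gamma(6.40, 3.8240).
E[σ²|data] = β/(α−1) = 3.8240/5.40 = 0.7081.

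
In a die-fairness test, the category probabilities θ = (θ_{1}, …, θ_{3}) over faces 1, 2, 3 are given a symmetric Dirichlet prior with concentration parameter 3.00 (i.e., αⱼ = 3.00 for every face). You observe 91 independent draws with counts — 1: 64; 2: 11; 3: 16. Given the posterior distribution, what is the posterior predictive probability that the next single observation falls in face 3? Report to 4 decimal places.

0.1900

The Dirichlet prior is conjugate to the Multinomial likelihood: each posterior αⱼ = prior αⱼ + observed count nⱼ.
Posterior concentration: (67.00, 14.00, 19.00), total = 100.00.
P(next = 3 | data) = α_{3}/Σα = 0.1900.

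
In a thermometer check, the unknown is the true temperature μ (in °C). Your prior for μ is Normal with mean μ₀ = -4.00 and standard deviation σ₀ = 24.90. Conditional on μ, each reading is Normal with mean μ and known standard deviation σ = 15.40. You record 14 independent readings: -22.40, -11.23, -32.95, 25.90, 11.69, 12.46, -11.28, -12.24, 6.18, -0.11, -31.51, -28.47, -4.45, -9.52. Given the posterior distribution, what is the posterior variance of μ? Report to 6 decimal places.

For Normal data with known variance σ², a Normal(μ₀, σ₀²) prior on μ is conjugate. Posterior precision = 1/σ₀² + n/σ²; posterior mean is the precision-weighted average of μ₀ and x̄.
σ₀² = 24.90² = 620.01, σ² = 15.40² = 237.16; σ² + n·σ₀² = 237.16 + 14·620.01 = 8917.3.
Posterior precision = 1/σ₀² + n/σ² = 1/620.01 + 14/237.16 = (σ² + n·σ₀²)/(σ₀²σ²) = 8917.3/(620.01·237.16); posterior variance σₙ² = σ₀²σ²/(σ² + n·σ₀²) = 620.01·237.16/8917.3 = 16.489472.

16.489472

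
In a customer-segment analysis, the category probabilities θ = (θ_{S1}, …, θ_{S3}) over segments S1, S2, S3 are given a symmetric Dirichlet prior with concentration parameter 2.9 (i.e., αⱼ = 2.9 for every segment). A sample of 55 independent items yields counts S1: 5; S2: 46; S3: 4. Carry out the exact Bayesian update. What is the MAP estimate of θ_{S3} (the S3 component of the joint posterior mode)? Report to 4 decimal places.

The Dirichlet prior is conjugate to the Multinomial likelihood: each posterior αⱼ = prior αⱼ + observed count nⱼ.
Posterior concentration: (7.9, 48.9, 6.9), total = 63.7.
Joint mode component: (α_{S3}−1)/(Σα−K) = 5.9/60.7 = 0.0972.

0.0972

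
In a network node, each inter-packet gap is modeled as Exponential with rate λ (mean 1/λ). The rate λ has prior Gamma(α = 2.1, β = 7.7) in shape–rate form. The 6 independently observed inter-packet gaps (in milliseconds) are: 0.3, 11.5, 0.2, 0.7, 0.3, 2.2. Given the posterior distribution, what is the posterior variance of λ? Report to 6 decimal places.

With a Gamma(shape α, rate β) prior on the exponential rate λ, the posterior after n observations with total T = Σxᵢ is Gamma(α+n, β+T).
Sum of observations T = 15.2 milliseconds; n = 6.
Posterior: Gamma(2.1+6, 7.7+15.2) = Gamma(8.1, 22.9).
Var = α/β² = 0.015446.

0.015446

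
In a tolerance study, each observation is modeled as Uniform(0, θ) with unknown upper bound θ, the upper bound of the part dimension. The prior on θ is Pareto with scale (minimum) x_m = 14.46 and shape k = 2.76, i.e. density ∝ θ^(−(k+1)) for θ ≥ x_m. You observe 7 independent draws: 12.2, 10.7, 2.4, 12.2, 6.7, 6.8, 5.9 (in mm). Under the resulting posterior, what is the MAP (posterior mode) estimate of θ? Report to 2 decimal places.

14.46

A Pareto(scale x_m, shape k) prior on the upper bound θ of Uniform(0, θ) is conjugate: posterior is Pareto(max(x_m, max xᵢ), k + n).
Sample maximum = 12.2; prior scale x_m = 14.46 → posterior scale = max = 14.46.
Posterior shape = 2.76 + 7 = 9.76.
The Pareto density is decreasing on [x_m, ∞), so the mode is x_m = 14.46.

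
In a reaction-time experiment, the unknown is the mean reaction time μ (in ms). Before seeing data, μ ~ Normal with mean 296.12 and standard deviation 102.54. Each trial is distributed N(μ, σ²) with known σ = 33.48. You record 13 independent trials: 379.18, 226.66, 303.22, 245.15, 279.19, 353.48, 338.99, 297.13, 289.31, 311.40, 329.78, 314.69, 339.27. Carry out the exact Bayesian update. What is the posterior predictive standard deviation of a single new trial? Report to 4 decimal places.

For Normal data with known variance σ², a Normal(μ₀, σ₀²) prior on μ is conjugate. Posterior precision = 1/σ₀² + n/σ²; posterior mean is the precision-weighted average of μ₀ and x̄.
σ₀² = 102.54² = 10514.4516, σ² = 33.48² = 1120.9104; σ² + n·σ₀² = 1120.9104 + 13·10514.4516 = 137808.7812.
Posterior precision = 1/σ₀² + n/σ² = 1/10514.4516 + 13/1120.9104 = (σ² + n·σ₀²)/(σ₀²σ²) = 137808.7812/(10514.4516·1120.9104); posterior variance σₙ² = σ₀²σ²/(σ² + n·σ₀²) = 10514.4516·1120.9104/137808.7812 = 85.522548.
Predictive variance for one new observation = σₙ² + σ² = 10514.4516·1120.9104/137808.7812 + 1120.9104 = σ²·(σ₀² + 137808.7812)/137808.7812 = 1120.9104·148323.2328/137808.7812 = 1206.432948; SD = √(1120.9104·148323.2328/137808.7812) = 34.7337.

34.7337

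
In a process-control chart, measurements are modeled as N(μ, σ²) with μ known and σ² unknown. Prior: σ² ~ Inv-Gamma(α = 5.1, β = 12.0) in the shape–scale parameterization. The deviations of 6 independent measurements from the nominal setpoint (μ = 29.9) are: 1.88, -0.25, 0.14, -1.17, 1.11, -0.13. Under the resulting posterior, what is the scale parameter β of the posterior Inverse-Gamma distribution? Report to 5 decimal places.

15.11720

With known mean μ and an Inverse-Gamma(α, β) prior on σ², the Normal likelihood is conjugate: posterior is Inv-Gamma(α + n/2, β + Σ(xᵢ−μ)²/2).
Σ(xᵢ−μ)² = (1.88)² + (-0.25)² + (0.14)² + (-1.17)² + (1.11)² + (-0.13)² = 6.2344.
Posterior: Inv-Gamma(5.1 + 6/2, 12.0 + 6.2344/2) = Inv-Gamma(8.10, 15.11720).
Posterior β = 15.11720.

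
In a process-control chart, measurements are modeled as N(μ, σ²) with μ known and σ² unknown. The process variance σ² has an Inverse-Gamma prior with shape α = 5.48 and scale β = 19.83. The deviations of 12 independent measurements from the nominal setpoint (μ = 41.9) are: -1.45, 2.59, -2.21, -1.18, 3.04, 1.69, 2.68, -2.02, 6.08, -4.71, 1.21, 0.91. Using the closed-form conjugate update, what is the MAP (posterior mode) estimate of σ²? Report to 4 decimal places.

With known mean μ and an Inverse-Gamma(α, β) prior on σ², the Normal likelihood is conjugate: posterior is Inv-Gamma(α + n/2, β + Σ(xᵢ−μ)²/2).
Σ(xᵢ−μ)² = (-1.45)² + (2.59)² + (-2.21)² + (-1.18)² + (3.04)² + (1.69)² + (2.68)² + (-2.02)² + (6.08)² + (-4.71)² + (1.21)² + (0.91)² = 99.8903.
Posterior: Inv-Gamma(5.48 + 12/2, 19.83 + 99.8903/2) = Inv-Gamma(11.48, 69.77515).
Mode = β/(α+1) = 69.77515/12.48 = 5.5910.

5.5910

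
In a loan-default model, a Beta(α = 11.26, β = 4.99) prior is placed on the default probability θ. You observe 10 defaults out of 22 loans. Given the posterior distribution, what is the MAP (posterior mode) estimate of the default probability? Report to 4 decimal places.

0.5589

The Beta prior is conjugate to a Binomial/Bernoulli likelihood; the update adds successes to α and failures to β.
Posterior: Beta(α+k, β+n−k) = Beta(11.26+10, 4.99+12) = Beta(21.26, 16.99).
Mode of Beta(a,b) for a,b>1 is (a−1)/(a+b−2) = 20.26/36.25 = 0.5589.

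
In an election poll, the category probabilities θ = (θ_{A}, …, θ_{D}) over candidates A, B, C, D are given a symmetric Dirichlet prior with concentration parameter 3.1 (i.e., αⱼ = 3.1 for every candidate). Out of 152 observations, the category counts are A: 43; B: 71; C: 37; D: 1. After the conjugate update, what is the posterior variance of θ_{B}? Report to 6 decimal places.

0.001497

The Dirichlet prior is conjugate to the Multinomial likelihood: each posterior αⱼ = prior αⱼ + observed count nⱼ.
Posterior concentration: (46.1, 74.1, 40.1, 4.1), total = 164.4.
Var[θ_j] = α_j(Σα−α_j)/((Σα)²(Σα+1)) = 74.1·90.3/(164.4²·165.4) = 0.001497.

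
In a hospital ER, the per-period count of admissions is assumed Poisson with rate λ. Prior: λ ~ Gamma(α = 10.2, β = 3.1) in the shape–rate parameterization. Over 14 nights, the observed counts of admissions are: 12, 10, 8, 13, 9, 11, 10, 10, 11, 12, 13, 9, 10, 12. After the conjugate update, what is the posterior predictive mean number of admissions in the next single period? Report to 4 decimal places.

With a Gamma(shape α, rate β) prior, the Poisson likelihood is conjugate: the posterior is Gamma(α + ΣXᵢ, β + n).
Sum of counts S = 150 over n = 14 nights.
Posterior: Gamma(α+S, β+n) = Gamma(10.2+150, 3.1+14) = Gamma(160.2, 17.1).
The predictive distribution for one future period is NegBinom with mean α/β = 9.3684.

9.3684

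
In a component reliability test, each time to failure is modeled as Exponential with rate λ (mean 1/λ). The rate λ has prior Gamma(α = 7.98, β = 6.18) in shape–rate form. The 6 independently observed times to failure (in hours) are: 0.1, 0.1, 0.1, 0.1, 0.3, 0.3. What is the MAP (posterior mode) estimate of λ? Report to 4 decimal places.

1.8078

With a Gamma(shape α, rate β) prior on the exponential rate λ, the posterior after n observations with total T = Σxᵢ is Gamma(α+n, β+T).
Sum of observations T = 1.0 hours; n = 6.
Posterior: Gamma(7.98+6, 6.18+1.0) = Gamma(13.98, 7.18).
Mode = (α−1)/β = 1.8078.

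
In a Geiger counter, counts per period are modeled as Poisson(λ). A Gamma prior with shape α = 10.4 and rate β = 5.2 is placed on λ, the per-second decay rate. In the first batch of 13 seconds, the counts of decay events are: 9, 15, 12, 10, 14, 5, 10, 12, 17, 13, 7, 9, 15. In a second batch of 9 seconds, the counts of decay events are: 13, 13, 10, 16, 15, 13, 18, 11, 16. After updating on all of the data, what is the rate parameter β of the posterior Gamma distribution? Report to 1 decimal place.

With a Gamma(shape α, rate β) prior, the Poisson likelihood is conjugate: the posterior is Gamma(α + ΣXᵢ, β + n).
Batch 1: sum of counts S = 148 over n = 13 seconds.
After batch 1: Gamma(α+S, β+n) = Gamma(10.4+148, 5.2+13) = Gamma(158.4, 18.2).
Batch 2: sum of counts S = 125 over n = 9 seconds.
After batch 2: Gamma(α+S, β+n) = Gamma(158.4+125, 18.2+9) = Gamma(283.4, 27.2).
Posterior β = 27.2.

27.2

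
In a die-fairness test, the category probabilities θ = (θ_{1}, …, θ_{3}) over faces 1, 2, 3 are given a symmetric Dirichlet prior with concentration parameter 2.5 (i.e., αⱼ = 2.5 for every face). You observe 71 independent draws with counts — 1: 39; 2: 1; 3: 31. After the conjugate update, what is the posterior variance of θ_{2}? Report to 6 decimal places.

0.000536

The Dirichlet prior is conjugate to the Multinomial likelihood: each posterior αⱼ = prior αⱼ + observed count nⱼ.
Posterior concentration: (41.5, 3.5, 33.5), total = 78.5.
Var[θ_j] = α_j(Σα−α_j)/((Σα)²(Σα+1)) = 3.5·75.0/(78.5²·79.5) = 0.000536.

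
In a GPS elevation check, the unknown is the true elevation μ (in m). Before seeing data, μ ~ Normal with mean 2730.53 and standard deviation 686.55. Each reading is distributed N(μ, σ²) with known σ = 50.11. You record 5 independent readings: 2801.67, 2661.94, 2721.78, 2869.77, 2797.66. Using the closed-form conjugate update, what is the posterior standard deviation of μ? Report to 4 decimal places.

22.3979

For Normal data with known variance σ², a Normal(μ₀, σ₀²) prior on μ is conjugate. Posterior precision = 1/σ₀² + n/σ²; posterior mean is the precision-weighted average of μ₀ and x̄.
σ₀² = 686.55² = 471350.9025, σ² = 50.11² = 2511.0121; σ² + n·σ₀² = 2511.0121 + 5·471350.9025 = 2359265.5246.
Posterior precision = 1/σ₀² + n/σ² = 1/471350.9025 + 5/2511.0121 = (σ² + n·σ₀²)/(σ₀²σ²) = 2359265.5246/(471350.9025·2511.0121); posterior variance σₙ² = σ₀²σ²/(σ² + n·σ₀²) = 471350.9025·2511.0121/2359265.5246 = 501.667916.
Posterior SD = √σₙ² = √(471350.9025·2511.0121/2359265.5246) = 22.3979.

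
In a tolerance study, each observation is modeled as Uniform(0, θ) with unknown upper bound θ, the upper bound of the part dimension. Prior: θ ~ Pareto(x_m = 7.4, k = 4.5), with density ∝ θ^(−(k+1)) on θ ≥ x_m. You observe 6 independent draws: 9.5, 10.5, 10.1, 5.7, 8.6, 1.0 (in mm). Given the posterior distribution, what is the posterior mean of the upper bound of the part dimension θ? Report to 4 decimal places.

A Pareto(scale x_m, shape k) prior on the upper bound θ of Uniform(0, θ) is conjugate: posterior is Pareto(max(x_m, max xᵢ), k + n).
Sample maximum = 10.5; prior scale x_m = 7.4 → posterior scale = max = 10.5.
Posterior shape = 4.5 + 6 = 10.5.
E[θ|data] = k·x_m/(k−1) = 10.5·10.5/9.5 = 11.6053.

11.6053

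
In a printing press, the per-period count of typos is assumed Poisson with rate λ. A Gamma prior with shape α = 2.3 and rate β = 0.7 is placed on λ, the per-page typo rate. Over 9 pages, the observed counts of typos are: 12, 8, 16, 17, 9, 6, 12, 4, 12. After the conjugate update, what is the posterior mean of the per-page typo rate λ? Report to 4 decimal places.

With a Gamma(shape α, rate β) prior, the Poisson likelihood is conjugate: the posterior is Gamma(α + ΣXᵢ, β + n).
Sum of counts S = 96 over n = 9 pages.
Posterior: Gamma(α+S, β+n) = Gamma(2.3+96, 0.7+9) = Gamma(98.3, 9.7).
Posterior mean = α/β = 98.3/9.7 = 10.1340.

10.1340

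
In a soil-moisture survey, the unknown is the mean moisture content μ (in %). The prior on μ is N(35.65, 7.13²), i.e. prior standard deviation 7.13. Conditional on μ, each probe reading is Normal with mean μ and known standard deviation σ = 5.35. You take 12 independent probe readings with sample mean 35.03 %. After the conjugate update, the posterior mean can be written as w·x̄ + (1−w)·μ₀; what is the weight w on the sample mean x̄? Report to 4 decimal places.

0.9552

For Normal data with known variance σ², a Normal(μ₀, σ₀²) prior on μ is conjugate. Posterior precision = 1/σ₀² + n/σ²; posterior mean is the precision-weighted average of μ₀ and x̄.
σ₀² = 7.13² = 50.8369, σ² = 5.35² = 28.6225. Prior precision 1/σ₀² = 1/50.8369; data precision n/σ² = 12/28.6225.
w = (n/σ²)/(1/σ₀² + n/σ²) = n·σ₀²/(σ² + n·σ₀²) = 12·50.8369/(28.6225 + 12·50.8369) = 610.0428/638.6653 = 0.9552.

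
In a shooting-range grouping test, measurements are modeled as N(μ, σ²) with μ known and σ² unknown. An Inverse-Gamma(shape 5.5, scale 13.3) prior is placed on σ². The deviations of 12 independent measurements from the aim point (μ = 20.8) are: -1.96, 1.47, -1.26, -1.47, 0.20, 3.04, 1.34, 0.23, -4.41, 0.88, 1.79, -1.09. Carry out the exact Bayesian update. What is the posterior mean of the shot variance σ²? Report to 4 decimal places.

With known mean μ and an Inverse-Gamma(α, β) prior on σ², the Normal likelihood is conjugate: posterior is Inv-Gamma(α + n/2, β + Σ(xᵢ−μ)²/2).
Σ(xᵢ−μ)² = (-1.96)² + (1.47)² + (-1.26)² + (-1.47)² + (0.20)² + (3.04)² + (1.34)² + (0.23)² + (-4.41)² + (0.88)² + (1.79)² + (-1.09)² = 45.4958.
Posterior: Inv-Gamma(5.5 + 12/2, 13.3 + 45.4958/2) = Inv-Gamma(11.50, 36.04790).
E[σ²|data] = β/(α−1) = 36.04790/10.50 = 3.4331.

3.4331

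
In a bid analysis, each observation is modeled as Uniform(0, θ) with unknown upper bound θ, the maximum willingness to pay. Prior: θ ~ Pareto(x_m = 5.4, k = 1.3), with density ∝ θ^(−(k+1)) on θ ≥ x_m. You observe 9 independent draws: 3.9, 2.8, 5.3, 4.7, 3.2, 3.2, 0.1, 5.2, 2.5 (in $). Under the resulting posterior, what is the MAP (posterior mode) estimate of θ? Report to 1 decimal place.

5.4

A Pareto(scale x_m, shape k) prior on the upper bound θ of Uniform(0, θ) is conjugate: posterior is Pareto(max(x_m, max xᵢ), k + n).
Sample maximum = 5.3; prior scale x_m = 5.4 → posterior scale = max = 5.4.
Posterior shape = 1.3 + 9 = 10.3.
The Pareto density is decreasing on [x_m, ∞), so the mode is x_m = 5.4.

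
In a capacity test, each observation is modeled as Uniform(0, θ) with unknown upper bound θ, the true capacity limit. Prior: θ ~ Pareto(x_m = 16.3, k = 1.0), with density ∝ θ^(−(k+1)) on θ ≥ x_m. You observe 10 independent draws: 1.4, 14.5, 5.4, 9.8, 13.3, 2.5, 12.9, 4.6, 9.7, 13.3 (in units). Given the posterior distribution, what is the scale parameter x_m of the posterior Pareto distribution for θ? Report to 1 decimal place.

A Pareto(scale x_m, shape k) prior on the upper bound θ of Uniform(0, θ) is conjugate: posterior is Pareto(max(x_m, max xᵢ), k + n).
Sample maximum = 14.5; prior scale x_m = 16.3 → posterior scale = max = 16.3.
Posterior shape = 1.0 + 10 = 11.0.
Posterior scale x_m = 16.3.

16.3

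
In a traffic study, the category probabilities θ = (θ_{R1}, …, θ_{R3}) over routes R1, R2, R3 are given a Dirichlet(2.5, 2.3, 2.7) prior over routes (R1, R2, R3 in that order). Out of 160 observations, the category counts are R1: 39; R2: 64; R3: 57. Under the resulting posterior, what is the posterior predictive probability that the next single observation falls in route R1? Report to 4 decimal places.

0.2478

The Dirichlet prior is conjugate to the Multinomial likelihood: each posterior αⱼ = prior αⱼ + observed count nⱼ.
Posterior concentration: (41.5, 66.3, 59.7), total = 167.5.
P(next = R1 | data) = α_{R1}/Σα = 0.2478.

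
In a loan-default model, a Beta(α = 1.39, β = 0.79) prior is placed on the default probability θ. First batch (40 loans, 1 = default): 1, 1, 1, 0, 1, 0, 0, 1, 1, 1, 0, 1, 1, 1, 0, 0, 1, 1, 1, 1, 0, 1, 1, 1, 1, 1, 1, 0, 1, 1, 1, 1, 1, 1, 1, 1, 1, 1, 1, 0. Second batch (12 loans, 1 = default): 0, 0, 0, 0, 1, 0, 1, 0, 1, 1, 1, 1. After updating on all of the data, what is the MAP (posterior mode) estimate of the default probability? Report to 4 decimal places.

0.7166

The Beta prior is conjugate to a Binomial/Bernoulli likelihood; the update adds successes to α and failures to β.
After batch 1: Beta(1.39+31, 0.79+9) = Beta(32.39, 9.79).
After batch 2: Beta(32.39+6, 9.79+6) = Beta(38.39, 15.79).
Mode of Beta(a,b) for a,b>1 is (a−1)/(a+b−2) = 37.39/52.18 = 0.7166.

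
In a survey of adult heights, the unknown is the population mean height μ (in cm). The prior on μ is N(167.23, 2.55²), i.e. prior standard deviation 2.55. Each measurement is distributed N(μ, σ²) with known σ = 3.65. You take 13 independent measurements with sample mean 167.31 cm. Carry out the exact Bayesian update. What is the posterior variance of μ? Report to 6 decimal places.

0.885285

For Normal data with known variance σ², a Normal(μ₀, σ₀²) prior on μ is conjugate. Posterior precision = 1/σ₀² + n/σ²; posterior mean is the precision-weighted average of μ₀ and x̄.
σ₀² = 2.55² = 6.5025, σ² = 3.65² = 13.3225; σ² + n·σ₀² = 13.3225 + 13·6.5025 = 97.855.
Posterior precision = 1/σ₀² + n/σ² = 1/6.5025 + 13/13.3225 = (σ² + n·σ₀²)/(σ₀²σ²) = 97.855/(6.5025·13.3225); posterior variance σₙ² = σ₀²σ²/(σ² + n·σ₀²) = 6.5025·13.3225/97.855 = 0.885285.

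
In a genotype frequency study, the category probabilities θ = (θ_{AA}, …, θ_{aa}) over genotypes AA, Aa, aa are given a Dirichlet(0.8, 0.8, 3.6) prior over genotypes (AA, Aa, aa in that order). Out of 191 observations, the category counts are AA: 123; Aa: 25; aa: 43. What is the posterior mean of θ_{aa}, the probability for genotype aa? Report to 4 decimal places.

0.2375

The Dirichlet prior is conjugate to the Multinomial likelihood: each posterior αⱼ = prior αⱼ + observed count nⱼ.
Posterior concentration: (123.8, 25.8, 46.6), total = 196.2.
E[θ_{aa}|data] = α_{aa}/Σα = 46.6/196.2 = 0.2375.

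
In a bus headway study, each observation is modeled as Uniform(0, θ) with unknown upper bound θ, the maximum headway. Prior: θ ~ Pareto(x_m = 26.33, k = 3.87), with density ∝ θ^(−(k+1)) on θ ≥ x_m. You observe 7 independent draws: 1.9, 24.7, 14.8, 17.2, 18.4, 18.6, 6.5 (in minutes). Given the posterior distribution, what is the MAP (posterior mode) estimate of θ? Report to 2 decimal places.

26.33

A Pareto(scale x_m, shape k) prior on the upper bound θ of Uniform(0, θ) is conjugate: posterior is Pareto(max(x_m, max xᵢ), k + n).
Sample maximum = 24.7; prior scale x_m = 26.33 → posterior scale = max = 26.33.
Posterior shape = 3.87 + 7 = 10.87.
The Pareto density is decreasing on [x_m, ∞), so the mode is x_m = 26.33.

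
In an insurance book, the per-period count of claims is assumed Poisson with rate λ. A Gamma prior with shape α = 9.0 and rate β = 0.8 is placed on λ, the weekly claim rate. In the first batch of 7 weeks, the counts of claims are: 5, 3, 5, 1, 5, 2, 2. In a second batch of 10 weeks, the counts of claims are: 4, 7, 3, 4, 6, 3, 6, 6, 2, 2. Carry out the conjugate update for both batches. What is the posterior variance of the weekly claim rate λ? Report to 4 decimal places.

0.2367

With a Gamma(shape α, rate β) prior, the Poisson likelihood is conjugate: the posterior is Gamma(α + ΣXᵢ, β + n).
Batch 1: sum of counts S = 23 over n = 7 weeks.
After batch 1: Gamma(α+S, β+n) = Gamma(9.0+23, 0.8+7) = Gamma(32.0, 7.8).
Batch 2: sum of counts S = 43 over n = 10 weeks.
After batch 2: Gamma(α+S, β+n) = Gamma(32.0+43, 7.8+10) = Gamma(75.0, 17.8).
Var = α/β² = 75.0/17.8² = 0.2367.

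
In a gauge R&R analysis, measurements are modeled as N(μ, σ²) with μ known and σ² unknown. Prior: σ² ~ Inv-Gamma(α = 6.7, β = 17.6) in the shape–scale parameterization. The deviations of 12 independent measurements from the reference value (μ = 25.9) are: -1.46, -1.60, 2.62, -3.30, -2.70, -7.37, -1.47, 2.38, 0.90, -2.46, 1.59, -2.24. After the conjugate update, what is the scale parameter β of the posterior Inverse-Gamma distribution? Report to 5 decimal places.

70.74275

With known mean μ and an Inverse-Gamma(α, β) prior on σ², the Normal likelihood is conjugate: posterior is Inv-Gamma(α + n/2, β + Σ(xᵢ−μ)²/2).
Σ(xᵢ−μ)² = (-1.46)² + (-1.60)² + (2.62)² + (-3.30)² + (-2.70)² + (-7.37)² + (-1.47)² + (2.38)² + (0.90)² + (-2.46)² + (1.59)² + (-2.24)² = 106.2855.
Posterior: Inv-Gamma(6.7 + 12/2, 17.6 + 106.2855/2) = Inv-Gamma(12.70, 70.74275).
Posterior β = 70.74275.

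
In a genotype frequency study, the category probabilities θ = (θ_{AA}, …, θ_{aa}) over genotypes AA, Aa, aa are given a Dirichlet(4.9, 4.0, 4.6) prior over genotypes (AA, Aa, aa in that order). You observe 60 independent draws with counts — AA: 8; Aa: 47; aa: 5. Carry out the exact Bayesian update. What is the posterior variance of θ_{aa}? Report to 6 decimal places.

The Dirichlet prior is conjugate to the Multinomial likelihood: each posterior αⱼ = prior αⱼ + observed count nⱼ.
Posterior concentration: (12.9, 51.0, 9.6), total = 73.5.
Var[θ_j] = α_j(Σα−α_j)/((Σα)²(Σα+1)) = 9.6·63.9/(73.5²·74.5) = 0.001524.

0.001524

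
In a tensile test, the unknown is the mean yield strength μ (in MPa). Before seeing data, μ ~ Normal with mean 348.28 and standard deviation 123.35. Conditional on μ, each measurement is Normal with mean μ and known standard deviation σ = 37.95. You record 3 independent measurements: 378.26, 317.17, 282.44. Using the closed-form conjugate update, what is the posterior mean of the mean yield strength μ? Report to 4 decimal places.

For Normal data with known variance σ², a Normal(μ₀, σ₀²) prior on μ is conjugate. Posterior precision = 1/σ₀² + n/σ²; posterior mean is the precision-weighted average of μ₀ and x̄.
Σxᵢ = 378.26 + 317.17 + 282.44 = 977.87, so n·x̄ = 977.87.
σ₀² = 123.35² = 15215.2225, σ² = 37.95² = 1440.2025; σ² + n·σ₀² = 1440.2025 + 3·15215.2225 = 47085.87.
Posterior mean = (μ₀/σ₀² + n·x̄/σ²)/(1/σ₀² + n/σ²) = (σ²·μ₀ + σ₀²·n·x̄)/(σ² + n·σ₀²) = (1440.2025·348.28 + 15215.2225·977.87)/47085.87 = 15380103.352775/47085.87 = 326.6395.

326.6395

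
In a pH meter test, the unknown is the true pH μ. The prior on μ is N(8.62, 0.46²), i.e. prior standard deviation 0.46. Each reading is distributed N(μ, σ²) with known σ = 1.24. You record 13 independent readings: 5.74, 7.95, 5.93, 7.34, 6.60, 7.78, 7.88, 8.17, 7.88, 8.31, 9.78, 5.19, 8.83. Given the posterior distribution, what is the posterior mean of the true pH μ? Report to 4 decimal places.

7.8957

For Normal data with known variance σ², a Normal(μ₀, σ₀²) prior on μ is conjugate. Posterior precision = 1/σ₀² + n/σ²; posterior mean is the precision-weighted average of μ₀ and x̄.
Σxᵢ = 5.74 + 7.95 + 5.93 + 7.34 + 6.60 + 7.78 + 7.88 + 8.17 + 7.88 + 8.31 + 9.78 + 5.19 + 8.83 = 97.38, so n·x̄ = 97.38.
σ₀² = 0.46² = 0.2116, σ² = 1.24² = 1.5376; σ² + n·σ₀² = 1.5376 + 13·0.2116 = 4.2884.
Posterior mean = (μ₀/σ₀² + n·x̄/σ²)/(1/σ₀² + n/σ²) = (σ²·μ₀ + σ₀²·n·x̄)/(σ² + n·σ₀²) = (1.5376·8.62 + 0.2116·97.38)/4.2884 = 33.85972/4.2884 = 7.8957.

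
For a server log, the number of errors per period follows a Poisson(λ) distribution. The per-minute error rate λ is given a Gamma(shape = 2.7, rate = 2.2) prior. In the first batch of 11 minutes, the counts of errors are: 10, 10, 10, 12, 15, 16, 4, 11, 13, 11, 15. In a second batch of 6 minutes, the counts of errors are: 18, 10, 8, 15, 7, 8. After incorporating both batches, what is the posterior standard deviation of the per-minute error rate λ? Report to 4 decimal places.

0.7286

With a Gamma(shape α, rate β) prior, the Poisson likelihood is conjugate: the posterior is Gamma(α + ΣXᵢ, β + n).
Batch 1: sum of counts S = 127 over n = 11 minutes.
After batch 1: Gamma(α+S, β+n) = Gamma(2.7+127, 2.2+11) = Gamma(129.7, 13.2).
Batch 2: sum of counts S = 66 over n = 6 minutes.
After batch 2: Gamma(α+S, β+n) = Gamma(129.7+66, 13.2+6) = Gamma(195.7, 19.2).
SD = √α/β = √195.7/19.2 = 0.7286.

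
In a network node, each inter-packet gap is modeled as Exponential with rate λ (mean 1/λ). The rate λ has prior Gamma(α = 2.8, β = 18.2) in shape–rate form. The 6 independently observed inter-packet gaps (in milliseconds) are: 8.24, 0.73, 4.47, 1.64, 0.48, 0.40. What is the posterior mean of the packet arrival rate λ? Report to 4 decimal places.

0.2576

With a Gamma(shape α, rate β) prior on the exponential rate λ, the posterior after n observations with total T = Σxᵢ is Gamma(α+n, β+T).
Sum of observations T = 15.96 milliseconds; n = 6.
Posterior: Gamma(2.8+6, 18.2+15.96) = Gamma(8.8, 34.16).
Posterior mean of λ = α/β = 8.8/34.16 = 0.2576.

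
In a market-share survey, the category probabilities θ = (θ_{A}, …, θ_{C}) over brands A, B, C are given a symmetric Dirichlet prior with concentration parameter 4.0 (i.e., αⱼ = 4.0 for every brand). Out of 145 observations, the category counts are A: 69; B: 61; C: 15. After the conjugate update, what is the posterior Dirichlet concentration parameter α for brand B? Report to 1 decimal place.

65.0

The Dirichlet prior is conjugate to the Multinomial likelihood: each posterior αⱼ = prior αⱼ + observed count nⱼ.
Posterior concentration: (73.0, 65.0, 19.0), total = 157.0.
α_{B} = 4.0 + 61 = 65.0.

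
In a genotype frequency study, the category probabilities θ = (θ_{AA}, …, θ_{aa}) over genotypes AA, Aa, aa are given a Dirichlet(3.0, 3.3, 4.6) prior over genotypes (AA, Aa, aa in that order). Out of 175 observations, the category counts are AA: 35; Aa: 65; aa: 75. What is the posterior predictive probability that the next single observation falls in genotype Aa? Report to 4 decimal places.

The Dirichlet prior is conjugate to the Multinomial likelihood: each posterior αⱼ = prior αⱼ + observed count nⱼ.
Posterior concentration: (38.0, 68.3, 79.6), total = 185.9.
P(next = Aa | data) = α_{Aa}/Σα = 0.3674.

0.3674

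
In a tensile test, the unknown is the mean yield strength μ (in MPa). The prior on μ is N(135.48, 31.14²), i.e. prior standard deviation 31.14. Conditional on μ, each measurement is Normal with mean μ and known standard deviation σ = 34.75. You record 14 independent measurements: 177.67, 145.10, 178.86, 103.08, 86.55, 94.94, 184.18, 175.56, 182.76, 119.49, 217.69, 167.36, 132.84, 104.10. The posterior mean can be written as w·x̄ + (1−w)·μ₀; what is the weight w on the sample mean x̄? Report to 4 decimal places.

0.9183

For Normal data with known variance σ², a Normal(μ₀, σ₀²) prior on μ is conjugate. Posterior precision = 1/σ₀² + n/σ²; posterior mean is the precision-weighted average of μ₀ and x̄.
σ₀² = 31.14² = 969.6996, σ² = 34.75² = 1207.5625. Prior precision 1/σ₀² = 1/969.6996; data precision n/σ² = 14/1207.5625.
w = (n/σ²)/(1/σ₀² + n/σ²) = n·σ₀²/(σ² + n·σ₀²) = 14·969.6996/(1207.5625 + 14·969.6996) = 13575.7944/14783.3569 = 0.9183.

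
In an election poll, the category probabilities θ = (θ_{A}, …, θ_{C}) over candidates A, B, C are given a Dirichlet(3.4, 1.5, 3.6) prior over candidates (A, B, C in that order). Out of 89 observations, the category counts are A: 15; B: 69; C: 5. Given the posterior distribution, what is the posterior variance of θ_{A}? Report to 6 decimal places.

The Dirichlet prior is conjugate to the Multinomial likelihood: each posterior αⱼ = prior αⱼ + observed count nⱼ.
Posterior concentration: (18.4, 70.5, 8.6), total = 97.5.
Var[θ_j] = α_j(Σα−α_j)/((Σα)²(Σα+1)) = 18.4·79.1/(97.5²·98.5) = 0.001554.

0.001554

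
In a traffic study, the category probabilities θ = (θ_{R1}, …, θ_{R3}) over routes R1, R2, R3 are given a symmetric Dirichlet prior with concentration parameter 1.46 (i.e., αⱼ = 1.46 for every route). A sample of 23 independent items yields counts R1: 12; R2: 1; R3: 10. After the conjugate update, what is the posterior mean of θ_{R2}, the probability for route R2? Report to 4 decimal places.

The Dirichlet prior is conjugate to the Multinomial likelihood: each posterior αⱼ = prior αⱼ + observed count nⱼ.
Posterior concentration: (13.46, 2.46, 11.46), total = 27.38.
E[θ_{R2}|data] = α_{R2}/Σα = 2.46/27.38 = 0.0898.

0.0898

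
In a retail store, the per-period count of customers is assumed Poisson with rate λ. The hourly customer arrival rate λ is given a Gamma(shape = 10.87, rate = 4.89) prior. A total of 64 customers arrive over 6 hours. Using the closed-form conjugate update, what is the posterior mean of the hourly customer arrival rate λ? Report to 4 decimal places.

6.8751

With a Gamma(shape α, rate β) prior, the Poisson likelihood is conjugate: the posterior is Gamma(α + ΣXᵢ, β + n).
Posterior: Gamma(α+S, β+n) = Gamma(10.87+64, 4.89+6) = Gamma(74.87, 10.89).
Posterior mean = α/β = 74.87/10.89 = 6.8751.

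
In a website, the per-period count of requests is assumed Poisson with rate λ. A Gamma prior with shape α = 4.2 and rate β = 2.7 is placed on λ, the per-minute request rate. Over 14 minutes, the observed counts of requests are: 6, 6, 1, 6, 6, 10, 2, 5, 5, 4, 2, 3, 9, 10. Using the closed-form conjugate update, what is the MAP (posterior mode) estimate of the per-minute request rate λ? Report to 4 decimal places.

4.6826

With a Gamma(shape α, rate β) prior, the Poisson likelihood is conjugate: the posterior is Gamma(α + ΣXᵢ, β + n).
Sum of counts S = 75 over n = 14 minutes.
Posterior: Gamma(α+S, β+n) = Gamma(4.2+75, 2.7+14) = Gamma(79.2, 16.7).
Mode of Gamma(α,β) for α≥1 is (α−1)/β = 78.2/16.7 = 4.6826.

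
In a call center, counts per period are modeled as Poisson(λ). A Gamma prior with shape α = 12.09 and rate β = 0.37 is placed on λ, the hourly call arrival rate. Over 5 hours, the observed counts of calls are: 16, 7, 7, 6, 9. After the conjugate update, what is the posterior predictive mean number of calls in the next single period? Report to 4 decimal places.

10.6313

With a Gamma(shape α, rate β) prior, the Poisson likelihood is conjugate: the posterior is Gamma(α + ΣXᵢ, β + n).
Sum of counts S = 45 over n = 5 hours.
Posterior: Gamma(α+S, β+n) = Gamma(12.09+45, 0.37+5) = Gamma(57.09, 5.37).
The predictive distribution for one future period is NegBinom with mean α/β = 10.6313.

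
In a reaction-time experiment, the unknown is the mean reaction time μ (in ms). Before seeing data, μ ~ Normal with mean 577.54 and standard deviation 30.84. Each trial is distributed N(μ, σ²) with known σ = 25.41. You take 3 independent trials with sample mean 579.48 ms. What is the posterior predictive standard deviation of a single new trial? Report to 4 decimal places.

28.6562

For Normal data with known variance σ², a Normal(μ₀, σ₀²) prior on μ is conjugate. Posterior precision = 1/σ₀² + n/σ²; posterior mean is the precision-weighted average of μ₀ and x̄.
σ₀² = 30.84² = 951.1056, σ² = 25.41² = 645.6681; σ² + n·σ₀² = 645.6681 + 3·951.1056 = 3498.9849.
Posterior precision = 1/σ₀² + n/σ² = 1/951.1056 + 3/645.6681 = (σ² + n·σ₀²)/(σ₀²σ²) = 3498.9849/(951.1056·645.6681); posterior variance σₙ² = σ₀²σ²/(σ² + n·σ₀²) = 951.1056·645.6681/3498.9849 = 175.507630.
Predictive variance for one new observation = σₙ² + σ² = 951.1056·645.6681/3498.9849 + 645.6681 = σ²·(σ₀² + 3498.9849)/3498.9849 = 645.6681·4450.0905/3498.9849 = 821.175730; SD = √(645.6681·4450.0905/3498.9849) = 28.6562.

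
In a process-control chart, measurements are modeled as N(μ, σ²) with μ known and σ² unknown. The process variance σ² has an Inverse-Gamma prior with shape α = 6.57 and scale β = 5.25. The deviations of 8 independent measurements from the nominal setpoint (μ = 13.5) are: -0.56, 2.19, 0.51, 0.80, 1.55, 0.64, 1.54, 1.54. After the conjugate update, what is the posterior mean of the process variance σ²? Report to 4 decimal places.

1.2573

With known mean μ and an Inverse-Gamma(α, β) prior on σ², the Normal likelihood is conjugate: posterior is Inv-Gamma(α + n/2, β + Σ(xᵢ−μ)²/2).
Σ(xᵢ−μ)² = (-0.56)² + (2.19)² + (0.51)² + (0.80)² + (1.55)² + (0.64)² + (1.54)² + (1.54)² = 13.5651.
Posterior: Inv-Gamma(6.57 + 8/2, 5.25 + 13.5651/2) = Inv-Gamma(10.57, 12.03255).
E[σ²|data] = β/(α−1) = 12.03255/9.57 = 1.2573.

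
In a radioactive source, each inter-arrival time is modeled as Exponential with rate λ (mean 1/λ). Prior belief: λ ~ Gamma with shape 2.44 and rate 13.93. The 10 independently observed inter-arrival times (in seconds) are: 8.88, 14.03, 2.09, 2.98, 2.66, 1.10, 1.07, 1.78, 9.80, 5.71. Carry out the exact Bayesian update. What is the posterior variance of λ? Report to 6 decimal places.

0.003034

With a Gamma(shape α, rate β) prior on the exponential rate λ, the posterior after n observations with total T = Σxᵢ is Gamma(α+n, β+T).
Sum of observations T = 50.10 seconds; n = 10.
Posterior: Gamma(2.44+10, 13.93+50.10) = Gamma(12.44, 64.03).
Var = α/β² = 0.003034.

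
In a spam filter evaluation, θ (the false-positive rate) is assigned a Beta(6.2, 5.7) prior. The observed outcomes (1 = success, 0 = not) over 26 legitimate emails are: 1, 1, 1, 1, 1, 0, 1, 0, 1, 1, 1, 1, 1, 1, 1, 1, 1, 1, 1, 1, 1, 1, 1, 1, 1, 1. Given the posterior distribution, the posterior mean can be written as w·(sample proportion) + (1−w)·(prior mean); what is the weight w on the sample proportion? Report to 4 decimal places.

0.6860

The Beta prior is conjugate to a Binomial/Bernoulli likelihood; the update adds successes to α and failures to β.
Posterior mean = (α₀+k)/(α₀+β₀+n) = [n/(α₀+β₀+n)]·(k/n) + [(α₀+β₀)/(α₀+β₀+n)]·α₀/(α₀+β₀), so only n and the prior enter the weight.
The weight on the data is w = n/(α₀+β₀+n) = 26/(6.2+5.7+26) = 26/37.9 = 0.6860.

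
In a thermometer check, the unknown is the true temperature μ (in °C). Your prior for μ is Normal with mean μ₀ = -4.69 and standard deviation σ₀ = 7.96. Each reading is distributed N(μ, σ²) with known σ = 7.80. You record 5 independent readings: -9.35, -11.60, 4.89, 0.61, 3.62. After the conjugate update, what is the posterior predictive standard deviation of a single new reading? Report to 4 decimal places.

8.4290

For Normal data with known variance σ², a Normal(μ₀, σ₀²) prior on μ is conjugate. Posterior precision = 1/σ₀² + n/σ²; posterior mean is the precision-weighted average of μ₀ and x̄.
σ₀² = 7.96² = 63.3616, σ² = 7.80² = 60.84; σ² + n·σ₀² = 60.84 + 5·63.3616 = 377.648.
Posterior precision = 1/σ₀² + n/σ² = 1/63.3616 + 5/60.84 = (σ² + n·σ₀²)/(σ₀²σ²) = 377.648/(63.3616·60.84); posterior variance σₙ² = σ₀²σ²/(σ² + n·σ₀²) = 63.3616·60.84/377.648 = 10.207706.
Predictive variance for one new observation = σₙ² + σ² = 63.3616·60.84/377.648 + 60.84 = σ²·(σ₀² + 377.648)/377.648 = 60.84·441.0096/377.648 = 71.047706; SD = √(60.84·441.0096/377.648) = 8.4290.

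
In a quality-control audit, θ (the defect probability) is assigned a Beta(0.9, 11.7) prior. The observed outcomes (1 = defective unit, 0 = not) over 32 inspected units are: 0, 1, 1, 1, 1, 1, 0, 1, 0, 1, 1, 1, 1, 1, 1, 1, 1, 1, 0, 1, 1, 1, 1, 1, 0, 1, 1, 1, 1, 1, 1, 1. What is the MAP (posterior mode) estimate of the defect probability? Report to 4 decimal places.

0.6315

The Beta prior is conjugate to a Binomial/Bernoulli likelihood; the update adds successes to α and failures to β.
Posterior: Beta(α+k, β+n−k) = Beta(0.9+27, 11.7+5) = Beta(27.9, 16.7).
Mode of Beta(a,b) for a,b>1 is (a−1)/(a+b−2) = 26.9/42.6 = 0.6315.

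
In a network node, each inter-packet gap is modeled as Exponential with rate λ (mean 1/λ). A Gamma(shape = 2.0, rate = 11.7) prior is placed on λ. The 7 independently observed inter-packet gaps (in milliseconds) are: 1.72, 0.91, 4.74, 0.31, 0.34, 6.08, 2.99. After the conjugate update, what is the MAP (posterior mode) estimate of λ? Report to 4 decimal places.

With a Gamma(shape α, rate β) prior on the exponential rate λ, the posterior after n observations with total T = Σxᵢ is Gamma(α+n, β+T).
Sum of observations T = 17.09 milliseconds; n = 7.
Posterior: Gamma(2.0+7, 11.7+17.09) = Gamma(9.0, 28.79).
Mode = (α−1)/β = 0.2779.

0.2779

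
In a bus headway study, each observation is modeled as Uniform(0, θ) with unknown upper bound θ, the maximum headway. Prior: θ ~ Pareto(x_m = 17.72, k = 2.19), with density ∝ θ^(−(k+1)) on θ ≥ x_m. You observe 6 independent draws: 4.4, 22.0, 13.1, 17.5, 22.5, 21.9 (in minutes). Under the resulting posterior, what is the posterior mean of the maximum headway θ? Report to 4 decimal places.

25.6293

A Pareto(scale x_m, shape k) prior on the upper bound θ of Uniform(0, θ) is conjugate: posterior is Pareto(max(x_m, max xᵢ), k + n).
Sample maximum = 22.5; prior scale x_m = 17.72 → posterior scale = max = 22.50.
Posterior shape = 2.19 + 6 = 8.19.
E[θ|data] = k·x_m/(k−1) = 8.19·22.50/7.19 = 25.6293.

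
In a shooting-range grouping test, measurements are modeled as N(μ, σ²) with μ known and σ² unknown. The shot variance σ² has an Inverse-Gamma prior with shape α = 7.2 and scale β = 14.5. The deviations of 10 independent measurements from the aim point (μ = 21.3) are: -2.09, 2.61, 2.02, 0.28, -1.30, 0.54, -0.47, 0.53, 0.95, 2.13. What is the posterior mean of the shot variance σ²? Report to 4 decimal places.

With known mean μ and an Inverse-Gamma(α, β) prior on σ², the Normal likelihood is conjugate: posterior is Inv-Gamma(α + n/2, β + Σ(xᵢ−μ)²/2).
Σ(xᵢ−μ)² = (-2.09)² + (2.61)² + (2.02)² + (0.28)² + (-1.30)² + (0.54)² + (-0.47)² + (0.53)² + (0.95)² + (2.13)² = 23.2618.
Posterior: Inv-Gamma(7.2 + 10/2, 14.5 + 23.2618/2) = Inv-Gamma(12.20, 26.13090).
E[σ²|data] = β/(α−1) = 26.13090/11.20 = 2.3331.

2.3331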